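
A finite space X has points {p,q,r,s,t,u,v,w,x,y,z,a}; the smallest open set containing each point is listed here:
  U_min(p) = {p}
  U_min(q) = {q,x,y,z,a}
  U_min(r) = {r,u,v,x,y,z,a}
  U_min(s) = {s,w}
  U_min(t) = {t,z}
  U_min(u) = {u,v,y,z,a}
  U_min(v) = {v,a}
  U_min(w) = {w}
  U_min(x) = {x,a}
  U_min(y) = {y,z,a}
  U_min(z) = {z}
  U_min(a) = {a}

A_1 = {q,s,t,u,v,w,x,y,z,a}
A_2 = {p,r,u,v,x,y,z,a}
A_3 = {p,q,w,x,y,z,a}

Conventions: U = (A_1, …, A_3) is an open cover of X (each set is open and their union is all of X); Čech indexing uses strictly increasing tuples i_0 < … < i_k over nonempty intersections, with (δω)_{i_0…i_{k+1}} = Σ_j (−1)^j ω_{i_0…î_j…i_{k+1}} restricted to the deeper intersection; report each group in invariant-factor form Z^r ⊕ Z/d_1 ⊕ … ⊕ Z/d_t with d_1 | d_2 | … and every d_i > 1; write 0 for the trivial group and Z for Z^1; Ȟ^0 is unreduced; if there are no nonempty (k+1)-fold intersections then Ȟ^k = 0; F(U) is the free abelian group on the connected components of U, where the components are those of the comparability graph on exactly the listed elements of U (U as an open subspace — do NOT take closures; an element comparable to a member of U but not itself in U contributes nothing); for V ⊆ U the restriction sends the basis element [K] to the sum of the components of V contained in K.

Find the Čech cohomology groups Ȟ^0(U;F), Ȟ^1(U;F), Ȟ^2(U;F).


Ȟ^0 ≅ Z^3; Ȟ^1 ≅ 0; Ȟ^2 ≅ 0

intersection data:
  A12={u,v,x,y,z,a} A13={q,w,x,y,z,a} A23={p,x,y,z,a}
  A123={x,y,z,a}
components per intersection:
  A1: {q,t,u,v,x,y,z,a} {s,w}
  A2: {p} {r,u,v,x,y,z,a}
  A3: {p} {q,x,y,z,a} {w}
  A12: {u,v,x,y,z,a}
  A13: {q,x,y,z,a} {w}
  A23: {p} {x,y,z,a}
  A123: {x,y,z,a}
C dims 7,5,1; δ0: rk 4, SNF 1^4; δ1: rk 1, SNF 1^1
Ȟ^0 = (7 − 4) − 0 = 3, so Ȟ^0 ≅ Z^3
Ȟ^1 = (5 − 1) − 4 = 0, so Ȟ^1 ≅ 0
Ȟ^2 = (1 − 0) − 1 = 0, so Ȟ^2 ≅ 0


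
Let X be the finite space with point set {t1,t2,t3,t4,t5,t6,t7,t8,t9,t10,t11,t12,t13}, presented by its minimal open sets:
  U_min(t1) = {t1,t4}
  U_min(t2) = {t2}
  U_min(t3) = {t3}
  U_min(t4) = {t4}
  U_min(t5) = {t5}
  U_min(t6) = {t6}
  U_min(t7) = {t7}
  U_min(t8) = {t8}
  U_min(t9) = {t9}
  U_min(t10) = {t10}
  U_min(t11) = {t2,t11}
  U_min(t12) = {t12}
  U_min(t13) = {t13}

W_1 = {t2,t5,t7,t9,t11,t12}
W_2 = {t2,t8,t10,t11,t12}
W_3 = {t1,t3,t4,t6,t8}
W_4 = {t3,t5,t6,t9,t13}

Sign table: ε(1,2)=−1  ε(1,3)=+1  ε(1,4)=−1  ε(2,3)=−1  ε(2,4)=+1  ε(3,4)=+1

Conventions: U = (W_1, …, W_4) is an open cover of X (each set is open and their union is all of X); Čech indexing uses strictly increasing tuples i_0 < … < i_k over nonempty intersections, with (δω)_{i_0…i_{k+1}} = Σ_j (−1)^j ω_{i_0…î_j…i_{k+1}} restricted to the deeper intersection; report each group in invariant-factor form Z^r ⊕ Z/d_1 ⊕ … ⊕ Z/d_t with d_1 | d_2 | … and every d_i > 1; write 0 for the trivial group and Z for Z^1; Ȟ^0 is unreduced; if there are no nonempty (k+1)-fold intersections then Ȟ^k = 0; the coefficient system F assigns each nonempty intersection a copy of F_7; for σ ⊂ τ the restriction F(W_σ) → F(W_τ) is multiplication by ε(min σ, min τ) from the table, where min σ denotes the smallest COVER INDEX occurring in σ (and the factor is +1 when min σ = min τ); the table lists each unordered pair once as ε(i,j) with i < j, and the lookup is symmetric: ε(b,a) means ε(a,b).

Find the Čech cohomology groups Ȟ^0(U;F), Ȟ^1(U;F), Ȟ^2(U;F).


Ȟ^0 ≅ 0, Ȟ^1 ≅ 0 and Ȟ^2 ≅ 0

nerve of the cover:
  W12={t2,t11,t12} W14={t5,t9} W23={t8} W34={t3,t6}
C dims 4,4; δ0: rk_F7 4
Ȟ^0 = (4 − 4) − 0 = 0, so Ȟ^0 ≅ 0
Ȟ^1 = (4 − 0) − 4 = 0, so Ȟ^1 ≅ 0
Ȟ^2 = (0 − 0) − 0 = 0, so Ȟ^2 ≅ 0


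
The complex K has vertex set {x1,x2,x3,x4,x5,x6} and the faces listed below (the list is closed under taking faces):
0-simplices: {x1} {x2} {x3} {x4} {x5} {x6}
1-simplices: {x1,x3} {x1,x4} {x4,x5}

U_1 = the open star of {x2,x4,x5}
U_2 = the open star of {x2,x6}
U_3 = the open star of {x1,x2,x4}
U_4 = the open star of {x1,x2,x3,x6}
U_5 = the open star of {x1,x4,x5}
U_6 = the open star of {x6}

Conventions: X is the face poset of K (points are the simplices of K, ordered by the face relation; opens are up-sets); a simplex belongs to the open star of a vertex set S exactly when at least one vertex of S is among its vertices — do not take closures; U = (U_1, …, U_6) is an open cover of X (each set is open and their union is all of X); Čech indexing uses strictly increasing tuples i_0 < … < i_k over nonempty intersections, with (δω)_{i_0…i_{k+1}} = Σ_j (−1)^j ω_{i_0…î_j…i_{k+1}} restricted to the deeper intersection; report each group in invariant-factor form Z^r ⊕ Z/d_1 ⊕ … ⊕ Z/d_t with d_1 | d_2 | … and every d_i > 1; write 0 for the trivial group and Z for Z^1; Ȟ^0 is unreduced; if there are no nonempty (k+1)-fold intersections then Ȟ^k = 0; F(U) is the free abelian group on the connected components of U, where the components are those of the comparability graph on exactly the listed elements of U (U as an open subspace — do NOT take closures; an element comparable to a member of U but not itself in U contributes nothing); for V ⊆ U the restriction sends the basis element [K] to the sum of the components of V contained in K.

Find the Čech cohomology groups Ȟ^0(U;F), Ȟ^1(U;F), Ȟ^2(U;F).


Ȟ^0(U;F) ≅ Z^3; Ȟ^1(U;F) ≅ 0; Ȟ^2(U;F) ≅ 0

nerve simplices:
  U1={{x2},{x4},{x5},{x1,x4},{x4,x5}} U2={{x2},{x6}} U3={{x1},{x2},{x4},{x1,x3},{x1,x4},{x4,x5}} U4={{x1},{x2},{x3},{x6},{x1,x3},{x1,x4}} U5={{x1},{x4},{x5},{x1,x3},{x1,x4},{x4,x5}} U6={{x6}}
  U12={{x2}} U13={{x2},{x4},{x1,x4},{x4,x5}} U14={{x2},{x1,x4}} U15={{x4},{x5},{x1,x4},{x4,x5}} U23={{x2}} U24={{x2},{x6}} U26={{x6}} U34={{x1},{x2},{x1,x3},{x1,x4}} U35={{x1},{x4},{x1,x3},{x1,x4},{x4,x5}} U45={{x1},{x1,x3},{x1,x4}} U46={{x6}}
  U123={{x2}} U124={{x2}} U134={{x2},{x1,x4}} U135={{x4},{x1,x4},{x4,x5}} U145={{x1,x4}} U234={{x2}} U246={{x6}} U345={{x1},{x1,x3},{x1,x4}}
  U1234={{x2}} U1345={{x1,x4}}
components per intersection:
  U1: {{x2}} {{x4},{x5},{x1,x4},{x4,x5}}
  U2: {{x2}} {{x6}}
  U3: {{x1},{x4},{x1,x3},{x1,x4},{x4,x5}} {{x2}}
  U4: {{x1},{x3},{x1,x3},{x1,x4}} {{x2}} {{x6}}
  U5: {{x1},{x4},{x5},{x1,x3},{x1,x4},{x4,x5}}
  U6: {{x6}}
  U12: {{x2}}
  U13: {{x2}} {{x4},{x1,x4},{x4,x5}}
  U14: {{x2}} {{x1,x4}}
  U15: {{x4},{x5},{x1,x4},{x4,x5}}
  U23: {{x2}}
  U24: {{x2}} {{x6}}
  U26: {{x6}}
  U34: {{x1},{x1,x3},{x1,x4}} {{x2}}
  U35: {{x1},{x4},{x1,x3},{x1,x4},{x4,x5}}
  U45: {{x1},{x1,x3},{x1,x4}}
  U46: {{x6}}
  U123: {{x2}}
  U124: {{x2}}
  U134: {{x2}} {{x1,x4}}
  U135: {{x4},{x1,x4},{x4,x5}}
  U145: {{x1,x4}}
  U234: {{x2}}
  U246: {{x6}}
  U345: {{x1},{x1,x3},{x1,x4}}
  U1234: {{x2}}
  U1345: {{x1,x4}}
C dims 11,15,9,2; δ0: rk 8, SNF 1^8; δ1: rk 7, SNF 1^7; δ2: rk 2, SNF 1^2
degree 0: 11−8−0 = 3 → Ȟ^0 ≅ Z^3
degree 1: 15−7−8 = 0 → Ȟ^1 ≅ 0
degree 2: 9−2−7 = 0 → Ȟ^2 ≅ 0


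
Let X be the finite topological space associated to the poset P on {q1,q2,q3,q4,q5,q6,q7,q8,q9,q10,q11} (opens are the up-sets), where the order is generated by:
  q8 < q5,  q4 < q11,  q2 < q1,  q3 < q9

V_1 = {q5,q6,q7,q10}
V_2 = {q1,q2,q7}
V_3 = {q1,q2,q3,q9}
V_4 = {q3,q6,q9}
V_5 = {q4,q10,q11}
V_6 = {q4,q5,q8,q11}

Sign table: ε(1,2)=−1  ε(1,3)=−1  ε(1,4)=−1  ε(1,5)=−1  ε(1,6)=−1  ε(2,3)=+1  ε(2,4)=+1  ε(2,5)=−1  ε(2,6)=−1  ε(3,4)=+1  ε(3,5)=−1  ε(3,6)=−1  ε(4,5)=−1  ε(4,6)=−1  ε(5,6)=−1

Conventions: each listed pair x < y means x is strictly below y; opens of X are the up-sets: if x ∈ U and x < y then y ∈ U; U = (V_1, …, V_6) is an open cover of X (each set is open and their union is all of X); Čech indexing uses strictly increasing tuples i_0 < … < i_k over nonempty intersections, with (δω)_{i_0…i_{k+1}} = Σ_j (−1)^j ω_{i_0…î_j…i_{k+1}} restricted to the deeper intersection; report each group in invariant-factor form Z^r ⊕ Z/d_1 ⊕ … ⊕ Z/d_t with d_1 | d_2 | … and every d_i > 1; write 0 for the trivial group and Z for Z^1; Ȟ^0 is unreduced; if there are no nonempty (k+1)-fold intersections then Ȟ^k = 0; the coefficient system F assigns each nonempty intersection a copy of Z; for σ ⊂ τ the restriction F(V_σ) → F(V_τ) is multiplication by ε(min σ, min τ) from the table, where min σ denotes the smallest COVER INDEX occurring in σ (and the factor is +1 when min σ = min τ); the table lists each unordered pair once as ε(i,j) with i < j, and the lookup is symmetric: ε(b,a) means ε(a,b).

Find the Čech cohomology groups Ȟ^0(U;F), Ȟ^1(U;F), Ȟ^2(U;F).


Ȟ^0(U;F) ≅ 0,  Ȟ^1(U;F) ≅ Z ⊕ Z/2,  Ȟ^2(U;F) ≅ 0

cover nerve:
  V12={q7} V14={q6} V15={q10} V16={q5} V23={q1,q2} V34={q3,q9} V56={q4,q11}
C dims 6,7; δ0: rk 6, SNF 1^5·2
Ȟ^0: (6−6)−0=0 ⇒ 0
Ȟ^1: (7−0)−6=1 plus torsion [2] ⇒ Z ⊕ Z/2
Ȟ^2: (0−0)−0=0 ⇒ 0


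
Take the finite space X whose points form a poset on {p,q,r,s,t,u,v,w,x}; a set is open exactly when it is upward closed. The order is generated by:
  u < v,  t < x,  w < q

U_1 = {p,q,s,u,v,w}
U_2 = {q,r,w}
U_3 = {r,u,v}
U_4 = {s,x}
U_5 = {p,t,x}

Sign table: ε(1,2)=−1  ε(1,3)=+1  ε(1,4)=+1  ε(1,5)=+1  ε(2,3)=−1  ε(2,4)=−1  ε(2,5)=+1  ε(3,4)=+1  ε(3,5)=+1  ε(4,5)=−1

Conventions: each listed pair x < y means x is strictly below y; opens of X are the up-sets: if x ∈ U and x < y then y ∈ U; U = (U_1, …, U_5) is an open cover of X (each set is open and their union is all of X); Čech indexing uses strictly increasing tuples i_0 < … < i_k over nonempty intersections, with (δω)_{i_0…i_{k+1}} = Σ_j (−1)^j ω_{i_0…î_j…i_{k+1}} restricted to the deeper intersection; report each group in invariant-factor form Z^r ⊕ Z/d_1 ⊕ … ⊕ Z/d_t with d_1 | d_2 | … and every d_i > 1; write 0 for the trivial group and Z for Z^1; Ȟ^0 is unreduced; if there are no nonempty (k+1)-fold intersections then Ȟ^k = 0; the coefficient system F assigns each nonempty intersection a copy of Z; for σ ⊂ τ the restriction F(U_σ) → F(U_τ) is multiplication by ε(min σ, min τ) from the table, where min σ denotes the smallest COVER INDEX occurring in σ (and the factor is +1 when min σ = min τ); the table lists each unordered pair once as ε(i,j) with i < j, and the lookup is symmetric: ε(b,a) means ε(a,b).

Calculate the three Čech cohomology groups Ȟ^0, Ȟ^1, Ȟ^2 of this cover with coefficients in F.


nerve of the cover:
  U12={q,w} U13={u,v} U14={s} U15={p} U23={r} U45={x}
C dims 5,6; δ0: rk 5, SNF 1^4·2
Ȟ^0 = (5 − 5) − 0 = 0, so Ȟ^0 ≅ 0
Ȟ^1 = (6 − 0) − 5 = 1 plus torsion [2], so Ȟ^1 ≅ Z ⊕ Z/2
Ȟ^2 = (0 − 0) − 0 = 0, so Ȟ^2 ≅ 0

Ȟ^0 ≅ 0, Ȟ^1 ≅ Z ⊕ Z/2 and Ȟ^2 ≅ 0


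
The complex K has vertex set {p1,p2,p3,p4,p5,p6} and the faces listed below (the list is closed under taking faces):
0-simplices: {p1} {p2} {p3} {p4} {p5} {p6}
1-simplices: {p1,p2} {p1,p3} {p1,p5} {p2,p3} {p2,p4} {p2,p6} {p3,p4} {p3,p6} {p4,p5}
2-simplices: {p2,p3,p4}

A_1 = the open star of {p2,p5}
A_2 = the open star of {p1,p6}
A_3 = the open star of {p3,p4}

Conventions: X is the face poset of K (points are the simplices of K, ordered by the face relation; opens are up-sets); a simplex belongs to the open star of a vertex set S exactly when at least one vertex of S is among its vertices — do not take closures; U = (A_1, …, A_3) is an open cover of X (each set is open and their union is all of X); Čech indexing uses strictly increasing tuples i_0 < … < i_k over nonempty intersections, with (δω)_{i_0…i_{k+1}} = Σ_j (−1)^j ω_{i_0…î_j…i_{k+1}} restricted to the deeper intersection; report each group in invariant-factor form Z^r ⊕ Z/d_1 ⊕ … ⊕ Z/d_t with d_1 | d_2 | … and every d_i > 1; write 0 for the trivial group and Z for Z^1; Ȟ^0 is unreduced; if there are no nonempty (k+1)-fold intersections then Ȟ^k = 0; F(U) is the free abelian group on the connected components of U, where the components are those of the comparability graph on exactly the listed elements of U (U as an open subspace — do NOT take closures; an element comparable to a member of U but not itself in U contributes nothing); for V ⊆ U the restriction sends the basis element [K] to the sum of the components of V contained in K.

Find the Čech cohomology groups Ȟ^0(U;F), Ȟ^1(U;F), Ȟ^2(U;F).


Ȟ^0 = Z, Ȟ^1 = Z^3 and Ȟ^2 = 0

intersection data:
  A1={{p2},{p5},{p1,p2},{p1,p5},{p2,p3},{p2,p4},{p2,p6},{p4,p5},{p2,p3,p4}} A2={{p1},{p6},{p1,p2},{p1,p3},{p1,p5},{p2,p6},{p3,p6}} A3={{p3},{p4},{p1,p3},{p2,p3},{p2,p4},{p3,p4},{p3,p6},{p4,p5},{p2,p3,p4}}
  A12={{p1,p2},{p1,p5},{p2,p6}} A13={{p2,p3},{p2,p4},{p4,p5},{p2,p3,p4}} A23={{p1,p3},{p3,p6}}
components per intersection:
  A1: {{p2},{p1,p2},{p2,p3},{p2,p4},{p2,p6},{p2,p3,p4}} {{p5},{p1,p5},{p4,p5}}
  A2: {{p1},{p1,p2},{p1,p3},{p1,p5}} {{p6},{p2,p6},{p3,p6}}
  A3: {{p3},{p4},{p1,p3},{p2,p3},{p2,p4},{p3,p4},{p3,p6},{p4,p5},{p2,p3,p4}}
  A12: {{p1,p2}} {{p1,p5}} {{p2,p6}}
  A13: {{p2,p3},{p2,p4},{p2,p3,p4}} {{p4,p5}}
  A23: {{p1,p3}} {{p3,p6}}
C dims 5,7; δ0: rk 4, SNF 1^4
Ȟ^0 = (5 − 4) − 0 = 1, so Ȟ^0 ≅ Z
Ȟ^1 = (7 − 0) − 4 = 3, so Ȟ^1 ≅ Z^3
Ȟ^2 = (0 − 0) − 0 = 0, so Ȟ^2 ≅ 0


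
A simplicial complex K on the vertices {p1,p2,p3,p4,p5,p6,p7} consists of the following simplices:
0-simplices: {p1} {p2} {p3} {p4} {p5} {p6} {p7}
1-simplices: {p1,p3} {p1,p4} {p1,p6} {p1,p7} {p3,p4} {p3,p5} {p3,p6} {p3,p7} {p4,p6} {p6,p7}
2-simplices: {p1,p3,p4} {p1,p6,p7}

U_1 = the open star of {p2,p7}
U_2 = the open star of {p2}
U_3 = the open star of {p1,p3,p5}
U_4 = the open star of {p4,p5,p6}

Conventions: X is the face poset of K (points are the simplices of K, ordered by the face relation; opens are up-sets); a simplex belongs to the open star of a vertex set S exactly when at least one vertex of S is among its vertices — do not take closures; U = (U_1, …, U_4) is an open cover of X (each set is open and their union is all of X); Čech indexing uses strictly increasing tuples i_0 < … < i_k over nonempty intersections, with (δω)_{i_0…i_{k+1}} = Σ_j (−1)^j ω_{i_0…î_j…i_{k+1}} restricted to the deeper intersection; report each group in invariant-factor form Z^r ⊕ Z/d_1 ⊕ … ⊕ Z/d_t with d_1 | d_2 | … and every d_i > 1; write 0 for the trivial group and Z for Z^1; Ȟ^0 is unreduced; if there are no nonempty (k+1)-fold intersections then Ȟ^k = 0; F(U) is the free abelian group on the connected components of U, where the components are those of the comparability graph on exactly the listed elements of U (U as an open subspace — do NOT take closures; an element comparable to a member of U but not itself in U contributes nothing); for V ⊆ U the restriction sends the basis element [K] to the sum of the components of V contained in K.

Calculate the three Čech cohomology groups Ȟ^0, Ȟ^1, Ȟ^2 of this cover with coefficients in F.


Ȟ^0 ≅ Z^2, Ȟ^1 ≅ Z^3, Ȟ^2 ≅ 0

nonempty intersections:
  U1={{p2},{p7},{p1,p7},{p3,p7},{p6,p7},{p1,p6,p7}} U2={{p2}} U3={{p1},{p3},{p5},{p1,p3},{p1,p4},{p1,p6},{p1,p7},{p3,p4},{p3,p5},{p3,p6},{p3,p7},{p1,p3,p4},{p1,p6,p7}} U4={{p4},{p5},{p6},{p1,p4},{p1,p6},{p3,p4},{p3,p5},{p3,p6},{p4,p6},{p6,p7},{p1,p3,p4},{p1,p6,p7}}
  U12={{p2}} U13={{p1,p7},{p3,p7},{p1,p6,p7}} U14={{p6,p7},{p1,p6,p7}} U34={{p5},{p1,p4},{p1,p6},{p3,p4},{p3,p5},{p3,p6},{p1,p3,p4},{p1,p6,p7}}
  U134={{p1,p6,p7}}
components per intersection:
  U1: {{p2}} {{p7},{p1,p7},{p3,p7},{p6,p7},{p1,p6,p7}}
  U2: {{p2}}
  U3: {{p1},{p3},{p5},{p1,p3},{p1,p4},{p1,p6},{p1,p7},{p3,p4},{p3,p5},{p3,p6},{p3,p7},{p1,p3,p4},{p1,p6,p7}}
  U4: {{p4},{p6},{p1,p4},{p1,p6},{p3,p4},{p3,p6},{p4,p6},{p6,p7},{p1,p3,p4},{p1,p6,p7}} {{p5},{p3,p5}}
  U12: {{p2}}
  U13: {{p1,p7},{p1,p6,p7}} {{p3,p7}}
  U14: {{p6,p7},{p1,p6,p7}}
  U34: {{p5},{p3,p5}} {{p1,p4},{p3,p4},{p1,p3,p4}} {{p1,p6},{p1,p6,p7}} {{p3,p6}}
  U134: {{p1,p6,p7}}
C dims 6,8,1; δ0: rk 4, SNF 1^4; δ1: rk 1, SNF 1^1
Ȟ^0: (6−4)−0=2 ⇒ Z^2
Ȟ^1: (8−1)−4=3 ⇒ Z^3
Ȟ^2: (1−0)−1=0 ⇒ 0


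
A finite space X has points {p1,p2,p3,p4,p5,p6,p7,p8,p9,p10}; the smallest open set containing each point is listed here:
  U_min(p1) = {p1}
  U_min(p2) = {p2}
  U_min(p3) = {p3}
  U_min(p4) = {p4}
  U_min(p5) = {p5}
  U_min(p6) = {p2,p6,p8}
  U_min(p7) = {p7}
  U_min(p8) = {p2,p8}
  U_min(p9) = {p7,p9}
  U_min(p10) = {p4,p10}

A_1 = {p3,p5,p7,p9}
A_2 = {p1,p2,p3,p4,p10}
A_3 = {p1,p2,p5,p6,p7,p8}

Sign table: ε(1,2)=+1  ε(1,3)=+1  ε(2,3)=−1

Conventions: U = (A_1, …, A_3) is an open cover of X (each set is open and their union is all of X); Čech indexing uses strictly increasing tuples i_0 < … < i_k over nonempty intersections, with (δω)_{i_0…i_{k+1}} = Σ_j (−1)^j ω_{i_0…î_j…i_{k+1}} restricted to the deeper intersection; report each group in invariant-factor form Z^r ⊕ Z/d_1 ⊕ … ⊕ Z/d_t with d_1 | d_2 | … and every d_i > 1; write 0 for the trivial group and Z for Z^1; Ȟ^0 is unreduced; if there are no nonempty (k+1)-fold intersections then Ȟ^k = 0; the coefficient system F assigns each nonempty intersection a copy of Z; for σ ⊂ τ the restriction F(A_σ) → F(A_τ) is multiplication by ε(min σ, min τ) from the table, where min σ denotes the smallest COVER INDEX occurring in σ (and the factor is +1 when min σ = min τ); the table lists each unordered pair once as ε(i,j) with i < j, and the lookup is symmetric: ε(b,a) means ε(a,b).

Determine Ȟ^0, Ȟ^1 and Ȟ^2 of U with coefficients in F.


nerve of the cover:
  A12={p3} A13={p5,p7} A23={p1,p2}
C dims 3,3; δ0: rk 3, SNF 1^2·2
Ȟ^0 = (3 − 3) − 0 = 0, so Ȟ^0 ≅ 0
Ȟ^1 = (3 − 0) − 3 = 0 plus torsion [2], so Ȟ^1 ≅ Z/2
Ȟ^2 = (0 − 0) − 0 = 0, so Ȟ^2 ≅ 0

Ȟ^0(U;F) ≅ 0, Ȟ^1(U;F) ≅ Z/2, Ȟ^2(U;F) ≅ 0


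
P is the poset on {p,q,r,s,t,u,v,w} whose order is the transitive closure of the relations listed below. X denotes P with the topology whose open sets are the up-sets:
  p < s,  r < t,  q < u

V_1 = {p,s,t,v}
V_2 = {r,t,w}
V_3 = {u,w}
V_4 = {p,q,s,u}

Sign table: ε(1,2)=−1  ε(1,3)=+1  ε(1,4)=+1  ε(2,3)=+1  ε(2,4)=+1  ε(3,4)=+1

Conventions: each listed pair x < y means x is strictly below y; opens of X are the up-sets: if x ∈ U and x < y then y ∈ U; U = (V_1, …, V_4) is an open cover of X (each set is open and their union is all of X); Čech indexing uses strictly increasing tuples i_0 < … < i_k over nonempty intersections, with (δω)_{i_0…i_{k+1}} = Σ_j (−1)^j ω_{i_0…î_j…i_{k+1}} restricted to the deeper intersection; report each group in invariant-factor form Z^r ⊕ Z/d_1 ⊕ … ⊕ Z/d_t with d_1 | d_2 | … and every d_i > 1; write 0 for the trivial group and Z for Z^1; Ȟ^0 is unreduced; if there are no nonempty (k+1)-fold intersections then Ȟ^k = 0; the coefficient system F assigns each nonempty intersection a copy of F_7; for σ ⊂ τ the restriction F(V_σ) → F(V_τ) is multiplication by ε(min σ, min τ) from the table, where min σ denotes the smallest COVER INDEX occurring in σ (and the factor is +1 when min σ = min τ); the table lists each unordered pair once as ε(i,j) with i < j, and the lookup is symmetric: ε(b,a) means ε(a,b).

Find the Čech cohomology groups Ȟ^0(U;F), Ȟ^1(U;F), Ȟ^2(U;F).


nonempty overlaps:
  V12={t} V14={p,s} V23={w} V34={u}
C dims 4,4; δ0: rk_F7 4
degree 0: 4−4−0 = 0 → Ȟ^0 ≅ 0
degree 1: 4−0−4 = 0 → Ȟ^1 ≅ 0
degree 2: 0−0−0 = 0 → Ȟ^2 ≅ 0

Ȟ^0 ≅ 0, Ȟ^1 ≅ 0 and Ȟ^2 ≅ 0


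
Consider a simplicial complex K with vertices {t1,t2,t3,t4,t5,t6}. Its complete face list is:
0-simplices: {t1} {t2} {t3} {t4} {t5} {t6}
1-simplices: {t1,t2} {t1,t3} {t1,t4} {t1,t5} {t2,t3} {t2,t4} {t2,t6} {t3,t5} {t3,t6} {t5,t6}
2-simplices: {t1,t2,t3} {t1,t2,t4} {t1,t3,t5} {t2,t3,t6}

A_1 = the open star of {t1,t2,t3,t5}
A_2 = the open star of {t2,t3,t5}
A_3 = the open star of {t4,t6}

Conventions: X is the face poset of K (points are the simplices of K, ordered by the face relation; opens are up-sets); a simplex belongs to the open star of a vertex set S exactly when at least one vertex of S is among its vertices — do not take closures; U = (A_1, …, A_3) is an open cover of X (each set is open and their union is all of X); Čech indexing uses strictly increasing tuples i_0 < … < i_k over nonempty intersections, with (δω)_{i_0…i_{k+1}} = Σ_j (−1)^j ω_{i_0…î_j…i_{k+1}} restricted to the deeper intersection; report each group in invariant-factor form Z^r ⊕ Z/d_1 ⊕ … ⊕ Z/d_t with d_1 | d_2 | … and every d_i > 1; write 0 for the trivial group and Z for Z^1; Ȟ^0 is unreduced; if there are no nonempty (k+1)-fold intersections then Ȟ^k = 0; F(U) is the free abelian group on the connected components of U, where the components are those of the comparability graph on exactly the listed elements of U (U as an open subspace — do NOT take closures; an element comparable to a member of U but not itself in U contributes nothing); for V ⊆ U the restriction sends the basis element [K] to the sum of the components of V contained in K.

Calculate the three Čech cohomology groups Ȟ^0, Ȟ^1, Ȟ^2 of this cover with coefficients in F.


Ȟ^0 ≅ Z, Ȟ^1 ≅ Z and Ȟ^2 ≅ 0

nonempty intersections:
  A1={{t1},{t2},{t3},{t5},{t1,t2},{t1,t3},{t1,t4},{t1,t5},{t2,t3},{t2,t4},{t2,t6},{t3,t5},{t3,t6},{t5,t6},{t1,t2,t3},{t1,t2,t4},{t1,t3,t5},{t2,t3,t6}} A2={{t2},{t3},{t5},{t1,t2},{t1,t3},{t1,t5},{t2,t3},{t2,t4},{t2,t6},{t3,t5},{t3,t6},{t5,t6},{t1,t2,t3},{t1,t2,t4},{t1,t3,t5},{t2,t3,t6}} A3={{t4},{t6},{t1,t4},{t2,t4},{t2,t6},{t3,t6},{t5,t6},{t1,t2,t4},{t2,t3,t6}}
  A12={{t2},{t3},{t5},{t1,t2},{t1,t3},{t1,t5},{t2,t3},{t2,t4},{t2,t6},{t3,t5},{t3,t6},{t5,t6},{t1,t2,t3},{t1,t2,t4},{t1,t3,t5},{t2,t3,t6}} A13={{t1,t4},{t2,t4},{t2,t6},{t3,t6},{t5,t6},{t1,t2,t4},{t2,t3,t6}} A23={{t2,t4},{t2,t6},{t3,t6},{t5,t6},{t1,t2,t4},{t2,t3,t6}}
  A123={{t2,t4},{t2,t6},{t3,t6},{t5,t6},{t1,t2,t4},{t2,t3,t6}}
components per intersection:
  A1: {{t1},{t2},{t3},{t5},{t1,t2},{t1,t3},{t1,t4},{t1,t5},{t2,t3},{t2,t4},{t2,t6},{t3,t5},{t3,t6},{t5,t6},{t1,t2,t3},{t1,t2,t4},{t1,t3,t5},{t2,t3,t6}}
  A2: {{t2},{t3},{t5},{t1,t2},{t1,t3},{t1,t5},{t2,t3},{t2,t4},{t2,t6},{t3,t5},{t3,t6},{t5,t6},{t1,t2,t3},{t1,t2,t4},{t1,t3,t5},{t2,t3,t6}}
  A3: {{t4},{t1,t4},{t2,t4},{t1,t2,t4}} {{t6},{t2,t6},{t3,t6},{t5,t6},{t2,t3,t6}}
  A12: {{t2},{t3},{t5},{t1,t2},{t1,t3},{t1,t5},{t2,t3},{t2,t4},{t2,t6},{t3,t5},{t3,t6},{t5,t6},{t1,t2,t3},{t1,t2,t4},{t1,t3,t5},{t2,t3,t6}}
  A13: {{t1,t4},{t2,t4},{t1,t2,t4}} {{t2,t6},{t3,t6},{t2,t3,t6}} {{t5,t6}}
  A23: {{t2,t4},{t1,t2,t4}} {{t2,t6},{t3,t6},{t2,t3,t6}} {{t5,t6}}
  A123: {{t2,t4},{t1,t2,t4}} {{t2,t6},{t3,t6},{t2,t3,t6}} {{t5,t6}}
C dims 4,7,3; δ0: rk 3, SNF 1^3; δ1: rk 3, SNF 1^3
Ȟ^0: (4−3)−0=1 ⇒ Z
Ȟ^1: (7−3)−3=1 ⇒ Z
Ȟ^2: (3−0)−3=0 ⇒ 0


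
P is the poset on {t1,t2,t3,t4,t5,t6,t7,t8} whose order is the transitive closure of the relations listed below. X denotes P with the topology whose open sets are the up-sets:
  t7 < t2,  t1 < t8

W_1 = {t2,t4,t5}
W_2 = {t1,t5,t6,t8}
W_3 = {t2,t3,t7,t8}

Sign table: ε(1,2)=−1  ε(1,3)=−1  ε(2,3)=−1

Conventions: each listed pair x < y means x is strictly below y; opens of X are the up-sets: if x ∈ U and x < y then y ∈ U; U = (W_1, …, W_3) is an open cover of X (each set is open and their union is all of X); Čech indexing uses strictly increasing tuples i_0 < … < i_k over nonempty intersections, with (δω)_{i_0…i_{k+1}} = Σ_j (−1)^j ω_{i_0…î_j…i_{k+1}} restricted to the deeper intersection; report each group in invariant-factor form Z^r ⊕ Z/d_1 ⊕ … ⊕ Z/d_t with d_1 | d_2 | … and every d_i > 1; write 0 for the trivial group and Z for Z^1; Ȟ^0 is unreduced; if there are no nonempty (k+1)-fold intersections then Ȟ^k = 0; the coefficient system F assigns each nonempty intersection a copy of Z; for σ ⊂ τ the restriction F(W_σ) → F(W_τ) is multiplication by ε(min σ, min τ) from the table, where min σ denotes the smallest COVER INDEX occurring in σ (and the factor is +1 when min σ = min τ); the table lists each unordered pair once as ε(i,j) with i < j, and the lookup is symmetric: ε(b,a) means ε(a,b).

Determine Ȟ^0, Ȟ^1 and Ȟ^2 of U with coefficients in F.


Ȟ^0(U;F) ≅ 0, Ȟ^1(U;F) ≅ Z/2, Ȟ^2(U;F) ≅ 0

nerve simplices:
  W12={t5} W13={t2} W23={t8}
C dims 3,3; δ0: rk 3, SNF 1^2·2
degree 0: 3−3−0 = 0 → Ȟ^0 ≅ 0
degree 1: 3−0−3 = 0 plus torsion [2] → Ȟ^1 ≅ Z/2
degree 2: 0−0−0 = 0 → Ȟ^2 ≅ 0


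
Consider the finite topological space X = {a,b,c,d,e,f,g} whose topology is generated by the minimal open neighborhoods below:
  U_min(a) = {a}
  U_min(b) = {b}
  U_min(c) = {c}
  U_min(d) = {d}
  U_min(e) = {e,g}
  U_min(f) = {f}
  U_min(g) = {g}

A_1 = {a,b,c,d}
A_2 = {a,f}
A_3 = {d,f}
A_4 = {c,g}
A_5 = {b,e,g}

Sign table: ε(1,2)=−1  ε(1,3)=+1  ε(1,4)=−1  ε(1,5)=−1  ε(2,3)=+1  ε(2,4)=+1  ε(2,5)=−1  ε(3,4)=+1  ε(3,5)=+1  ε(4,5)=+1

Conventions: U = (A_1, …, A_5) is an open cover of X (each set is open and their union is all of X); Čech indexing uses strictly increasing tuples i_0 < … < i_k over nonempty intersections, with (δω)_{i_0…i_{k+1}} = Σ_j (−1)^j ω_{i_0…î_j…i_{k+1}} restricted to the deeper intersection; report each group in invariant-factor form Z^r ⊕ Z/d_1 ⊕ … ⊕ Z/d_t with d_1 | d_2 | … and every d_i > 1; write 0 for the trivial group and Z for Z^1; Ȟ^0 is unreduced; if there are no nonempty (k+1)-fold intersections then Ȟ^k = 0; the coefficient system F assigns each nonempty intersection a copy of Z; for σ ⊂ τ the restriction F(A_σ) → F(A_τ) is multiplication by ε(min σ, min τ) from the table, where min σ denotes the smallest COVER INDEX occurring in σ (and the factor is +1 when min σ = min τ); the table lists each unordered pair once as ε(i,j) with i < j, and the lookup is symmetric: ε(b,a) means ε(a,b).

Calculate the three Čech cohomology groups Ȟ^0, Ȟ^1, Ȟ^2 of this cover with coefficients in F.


Ȟ^0 ≅ 0; Ȟ^1 ≅ Z ⊕ Z/2; Ȟ^2 ≅ 0

nonempty overlaps:
  A12={a} A13={d} A14={c} A15={b} A23={f} A45={g}
C dims 5,6; δ0: rk 5, SNF 1^4·2
degree 0: 5−5−0 = 0 → Ȟ^0 ≅ 0
degree 1: 6−0−5 = 1 plus torsion [2] → Ȟ^1 ≅ Z ⊕ Z/2
degree 2: 0−0−0 = 0 → Ȟ^2 ≅ 0


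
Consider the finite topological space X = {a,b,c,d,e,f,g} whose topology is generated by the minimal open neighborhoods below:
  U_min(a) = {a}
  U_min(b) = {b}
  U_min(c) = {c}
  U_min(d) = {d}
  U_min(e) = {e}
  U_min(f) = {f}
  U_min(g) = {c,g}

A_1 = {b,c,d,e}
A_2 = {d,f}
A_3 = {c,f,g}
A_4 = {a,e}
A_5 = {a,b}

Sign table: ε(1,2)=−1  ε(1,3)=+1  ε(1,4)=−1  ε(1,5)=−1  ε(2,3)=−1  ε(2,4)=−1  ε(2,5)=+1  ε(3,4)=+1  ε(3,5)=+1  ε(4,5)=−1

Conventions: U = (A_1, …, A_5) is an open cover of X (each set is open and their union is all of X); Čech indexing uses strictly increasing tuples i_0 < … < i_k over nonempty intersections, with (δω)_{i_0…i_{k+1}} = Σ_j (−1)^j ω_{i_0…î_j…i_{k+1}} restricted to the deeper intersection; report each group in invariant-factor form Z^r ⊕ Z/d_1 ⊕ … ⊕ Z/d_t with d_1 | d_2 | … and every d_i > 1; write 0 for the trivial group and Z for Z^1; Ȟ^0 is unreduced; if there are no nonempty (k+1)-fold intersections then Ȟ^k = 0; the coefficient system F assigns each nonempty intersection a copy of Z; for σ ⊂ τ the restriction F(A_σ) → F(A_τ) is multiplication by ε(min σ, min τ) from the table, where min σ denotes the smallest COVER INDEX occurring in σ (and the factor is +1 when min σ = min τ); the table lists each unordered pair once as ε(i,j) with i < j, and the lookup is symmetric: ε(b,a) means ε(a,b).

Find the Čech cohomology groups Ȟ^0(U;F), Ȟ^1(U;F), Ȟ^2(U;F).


nerve of the cover:
  A12={d} A13={c} A14={e} A15={b} A23={f} A45={a}
C dims 5,6; δ0: rk 5, SNF 1^4·2
Ȟ^0 = (5 − 5) − 0 = 0, so Ȟ^0 ≅ 0
Ȟ^1 = (6 − 0) − 5 = 1 plus torsion [2], so Ȟ^1 ≅ Z ⊕ Z/2
Ȟ^2 = (0 − 0) − 0 = 0, so Ȟ^2 ≅ 0

Ȟ^0 ≅ 0, Ȟ^1 ≅ Z ⊕ Z/2 and Ȟ^2 ≅ 0


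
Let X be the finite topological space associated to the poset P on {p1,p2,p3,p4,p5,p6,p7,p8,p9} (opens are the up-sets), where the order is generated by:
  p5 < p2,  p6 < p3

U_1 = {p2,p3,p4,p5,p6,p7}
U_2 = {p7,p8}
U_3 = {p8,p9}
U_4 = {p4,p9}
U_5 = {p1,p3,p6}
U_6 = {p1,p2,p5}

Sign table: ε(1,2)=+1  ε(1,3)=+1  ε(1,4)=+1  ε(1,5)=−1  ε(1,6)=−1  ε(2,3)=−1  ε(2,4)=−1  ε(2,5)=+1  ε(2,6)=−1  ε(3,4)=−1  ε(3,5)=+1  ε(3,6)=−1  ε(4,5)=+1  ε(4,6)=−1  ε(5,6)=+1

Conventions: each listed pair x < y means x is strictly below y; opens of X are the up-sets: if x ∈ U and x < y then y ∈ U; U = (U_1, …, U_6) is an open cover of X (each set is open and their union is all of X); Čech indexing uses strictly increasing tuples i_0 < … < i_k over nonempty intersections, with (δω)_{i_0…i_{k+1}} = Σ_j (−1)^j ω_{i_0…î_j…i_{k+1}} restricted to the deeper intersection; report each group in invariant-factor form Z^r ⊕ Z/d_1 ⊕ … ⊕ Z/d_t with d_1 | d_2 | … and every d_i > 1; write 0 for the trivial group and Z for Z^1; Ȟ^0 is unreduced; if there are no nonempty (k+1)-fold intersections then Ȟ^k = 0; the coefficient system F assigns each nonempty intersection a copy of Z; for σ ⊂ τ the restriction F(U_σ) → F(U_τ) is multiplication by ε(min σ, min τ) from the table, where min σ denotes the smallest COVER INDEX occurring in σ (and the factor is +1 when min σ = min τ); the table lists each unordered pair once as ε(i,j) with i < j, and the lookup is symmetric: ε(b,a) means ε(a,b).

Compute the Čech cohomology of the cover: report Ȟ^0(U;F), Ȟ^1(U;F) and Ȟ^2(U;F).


nonempty overlaps:
  U12={p7} U14={p4} U15={p3,p6} U16={p2,p5} U23={p8} U34={p9} U56={p1}
C dims 6,7; δ0: rk 5, SNF 1^5
degree 0: 6−5−0 = 1 → Ȟ^0 ≅ Z
degree 1: 7−0−5 = 2 → Ȟ^1 ≅ Z^2
degree 2: 0−0−0 = 0 → Ȟ^2 ≅ 0

Ȟ^0 ≅ Z,  Ȟ^1 ≅ Z^2,  Ȟ^2 ≅ 0


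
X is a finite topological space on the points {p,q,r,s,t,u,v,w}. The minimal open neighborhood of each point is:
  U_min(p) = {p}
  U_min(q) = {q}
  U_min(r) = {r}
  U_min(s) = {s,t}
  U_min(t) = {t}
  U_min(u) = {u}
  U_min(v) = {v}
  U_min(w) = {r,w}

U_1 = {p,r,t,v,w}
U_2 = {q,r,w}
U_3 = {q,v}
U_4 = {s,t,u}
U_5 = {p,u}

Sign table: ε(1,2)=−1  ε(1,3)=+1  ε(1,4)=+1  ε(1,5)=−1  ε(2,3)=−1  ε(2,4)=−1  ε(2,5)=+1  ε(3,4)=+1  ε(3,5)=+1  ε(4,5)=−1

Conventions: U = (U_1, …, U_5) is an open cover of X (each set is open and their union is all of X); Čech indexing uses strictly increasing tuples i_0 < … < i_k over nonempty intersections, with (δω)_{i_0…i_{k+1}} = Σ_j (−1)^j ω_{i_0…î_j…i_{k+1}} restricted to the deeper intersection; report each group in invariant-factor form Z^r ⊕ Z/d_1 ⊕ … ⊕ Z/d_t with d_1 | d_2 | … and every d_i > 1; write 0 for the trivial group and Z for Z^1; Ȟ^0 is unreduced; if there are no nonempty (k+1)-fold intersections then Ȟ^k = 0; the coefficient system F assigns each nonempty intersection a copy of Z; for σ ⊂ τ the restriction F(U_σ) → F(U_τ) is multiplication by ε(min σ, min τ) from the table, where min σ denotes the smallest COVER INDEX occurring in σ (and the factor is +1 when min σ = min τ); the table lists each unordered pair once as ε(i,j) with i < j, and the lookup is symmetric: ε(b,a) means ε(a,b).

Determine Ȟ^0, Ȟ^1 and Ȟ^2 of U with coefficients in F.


nonempty intersections:
  U12={r,w} U13={v} U14={t} U15={p} U23={q} U45={u}
C dims 5,6; δ0: rk 4, SNF 1^4
Ȟ^0: (5−4)−0=1 ⇒ Z
Ȟ^1: (6−0)−4=2 ⇒ Z^2
Ȟ^2: (0−0)−0=0 ⇒ 0

Ȟ^0 ≅ Z, Ȟ^1 ≅ Z^2 and Ȟ^2 ≅ 0


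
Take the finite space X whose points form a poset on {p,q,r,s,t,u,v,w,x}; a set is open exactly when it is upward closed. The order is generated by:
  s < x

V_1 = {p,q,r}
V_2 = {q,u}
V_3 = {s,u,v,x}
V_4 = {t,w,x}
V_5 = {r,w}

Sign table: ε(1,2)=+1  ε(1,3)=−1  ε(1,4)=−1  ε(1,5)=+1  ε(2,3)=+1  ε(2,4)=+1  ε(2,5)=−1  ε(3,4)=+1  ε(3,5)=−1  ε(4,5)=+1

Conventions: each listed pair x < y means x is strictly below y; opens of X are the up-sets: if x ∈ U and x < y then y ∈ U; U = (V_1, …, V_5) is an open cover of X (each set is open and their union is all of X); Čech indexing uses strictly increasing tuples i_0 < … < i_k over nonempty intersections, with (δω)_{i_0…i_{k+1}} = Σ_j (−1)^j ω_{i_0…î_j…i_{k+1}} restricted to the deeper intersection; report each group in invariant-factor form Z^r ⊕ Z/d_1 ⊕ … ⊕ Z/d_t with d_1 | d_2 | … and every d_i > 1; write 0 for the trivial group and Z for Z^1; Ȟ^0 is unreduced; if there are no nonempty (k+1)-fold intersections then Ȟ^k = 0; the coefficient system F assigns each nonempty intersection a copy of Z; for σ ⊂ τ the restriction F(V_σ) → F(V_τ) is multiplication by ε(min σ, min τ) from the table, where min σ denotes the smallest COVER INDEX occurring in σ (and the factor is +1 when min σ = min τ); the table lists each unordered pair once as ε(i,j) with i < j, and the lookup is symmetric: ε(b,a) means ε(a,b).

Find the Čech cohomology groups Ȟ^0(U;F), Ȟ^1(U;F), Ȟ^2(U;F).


nerve simplices:
  V12={q} V15={r} V23={u} V34={x} V45={w}
C dims 5,5; δ0: rk 4, SNF 1^4
degree 0: 5−4−0 = 1 → Ȟ^0 ≅ Z
degree 1: 5−0−4 = 1 → Ȟ^1 ≅ Z
degree 2: 0−0−0 = 0 → Ȟ^2 ≅ 0

Ȟ^0 = Z; Ȟ^1 = Z; Ȟ^2 = 0


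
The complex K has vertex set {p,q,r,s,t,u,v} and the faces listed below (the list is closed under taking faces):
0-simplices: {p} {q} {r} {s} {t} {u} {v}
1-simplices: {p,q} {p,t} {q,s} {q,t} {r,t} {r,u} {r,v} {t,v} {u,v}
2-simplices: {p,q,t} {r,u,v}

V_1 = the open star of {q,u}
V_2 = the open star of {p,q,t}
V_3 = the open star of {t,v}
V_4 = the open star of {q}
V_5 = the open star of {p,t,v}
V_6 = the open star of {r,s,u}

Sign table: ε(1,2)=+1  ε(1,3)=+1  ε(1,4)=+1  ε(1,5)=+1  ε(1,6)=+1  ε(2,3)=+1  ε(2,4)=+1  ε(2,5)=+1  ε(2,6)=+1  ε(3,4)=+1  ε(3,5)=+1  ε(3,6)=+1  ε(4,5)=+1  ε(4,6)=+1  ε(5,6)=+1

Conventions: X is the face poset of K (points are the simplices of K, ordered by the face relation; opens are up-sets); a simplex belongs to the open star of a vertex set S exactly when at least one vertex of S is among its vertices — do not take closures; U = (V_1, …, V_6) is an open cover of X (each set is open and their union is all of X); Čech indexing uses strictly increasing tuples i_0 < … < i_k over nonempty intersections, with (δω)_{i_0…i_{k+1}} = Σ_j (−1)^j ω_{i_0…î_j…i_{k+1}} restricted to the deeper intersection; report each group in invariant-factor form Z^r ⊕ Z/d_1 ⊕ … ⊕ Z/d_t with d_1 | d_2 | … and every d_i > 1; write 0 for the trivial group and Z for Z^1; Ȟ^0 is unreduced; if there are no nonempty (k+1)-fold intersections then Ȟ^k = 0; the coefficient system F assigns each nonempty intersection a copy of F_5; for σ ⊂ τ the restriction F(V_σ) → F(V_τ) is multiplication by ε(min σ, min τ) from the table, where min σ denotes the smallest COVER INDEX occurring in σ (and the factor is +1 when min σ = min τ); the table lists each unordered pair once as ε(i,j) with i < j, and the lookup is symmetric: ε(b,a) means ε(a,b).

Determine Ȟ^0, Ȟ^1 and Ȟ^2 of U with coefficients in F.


Ȟ^0 ≅ Z/5,  Ȟ^1 ≅ 0,  Ȟ^2 ≅ Z/5

nerve of the cover:
  V1={{q},{u},{p,q},{q,s},{q,t},{r,u},{u,v},{p,q,t},{r,u,v}} V2={{p},{q},{t},{p,q},{p,t},{q,s},{q,t},{r,t},{t,v},{p,q,t}} V3={{t},{v},{p,t},{q,t},{r,t},{r,v},{t,v},{u,v},{p,q,t},{r,u,v}} V4={{q},{p,q},{q,s},{q,t},{p,q,t}} V5={{p},{t},{v},{p,q},{p,t},{q,t},{r,t},{r,v},{t,v},{u,v},{p,q,t},{r,u,v}} V6={{r},{s},{u},{q,s},{r,t},{r,u},{r,v},{u,v},{r,u,v}}
  V12={{q},{p,q},{q,s},{q,t},{p,q,t}} V13={{q,t},{u,v},{p,q,t},{r,u,v}} V14={{q},{p,q},{q,s},{q,t},{p,q,t}} V15={{p,q},{q,t},{u,v},{p,q,t},{r,u,v}} V16={{u},{q,s},{r,u},{u,v},{r,u,v}} V23={{t},{p,t},{q,t},{r,t},{t,v},{p,q,t}} V24={{q},{p,q},{q,s},{q,t},{p,q,t}} V25={{p},{t},{p,q},{p,t},{q,t},{r,t},{t,v},{p,q,t}} V26={{q,s},{r,t}} V34={{q,t},{p,q,t}} V35={{t},{v},{p,t},{q,t},{r,t},{r,v},{t,v},{u,v},{p,q,t},{r,u,v}} V36={{r,t},{r,v},{u,v},{r,u,v}} V45={{p,q},{q,t},{p,q,t}} V46={{q,s}} V56={{r,t},{r,v},{u,v},{r,u,v}}
  V123={{q,t},{p,q,t}} V124={{q},{p,q},{q,s},{q,t},{p,q,t}} V125={{p,q},{q,t},{p,q,t}} V126={{q,s}} V134={{q,t},{p,q,t}} V135={{q,t},{u,v},{p,q,t},{r,u,v}} V136={{u,v},{r,u,v}} V145={{p,q},{q,t},{p,q,t}} V146={{q,s}} V156={{u,v},{r,u,v}} V234={{q,t},{p,q,t}} V235={{t},{p,t},{q,t},{r,t},{t,v},{p,q,t}} V236={{r,t}} V245={{p,q},{q,t},{p,q,t}} V246={{q,s}} V256={{r,t}} V345={{q,t},{p,q,t}} V356={{r,t},{r,v},{u,v},{r,u,v}}
  V1234={{q,t},{p,q,t}} V1235={{q,t},{p,q,t}} V1245={{p,q},{q,t},{p,q,t}} V1246={{q,s}} V1345={{q,t},{p,q,t}} V1356={{u,v},{r,u,v}} V2345={{q,t},{p,q,t}} V2356={{r,t}}
  V12345={{q,t},{p,q,t}}
C dims 6,15,18,8; δ0: rk_F5 5; δ1: rk_F5 10; δ2: rk_F5 7
Ȟ^0 = (6 − 5) − 0 = 1, so Ȟ^0 ≅ Z/5
Ȟ^1 = (15 − 10) − 5 = 0, so Ȟ^1 ≅ 0
Ȟ^2 = (18 − 7) − 10 = 1, so Ȟ^2 ≅ Z/5


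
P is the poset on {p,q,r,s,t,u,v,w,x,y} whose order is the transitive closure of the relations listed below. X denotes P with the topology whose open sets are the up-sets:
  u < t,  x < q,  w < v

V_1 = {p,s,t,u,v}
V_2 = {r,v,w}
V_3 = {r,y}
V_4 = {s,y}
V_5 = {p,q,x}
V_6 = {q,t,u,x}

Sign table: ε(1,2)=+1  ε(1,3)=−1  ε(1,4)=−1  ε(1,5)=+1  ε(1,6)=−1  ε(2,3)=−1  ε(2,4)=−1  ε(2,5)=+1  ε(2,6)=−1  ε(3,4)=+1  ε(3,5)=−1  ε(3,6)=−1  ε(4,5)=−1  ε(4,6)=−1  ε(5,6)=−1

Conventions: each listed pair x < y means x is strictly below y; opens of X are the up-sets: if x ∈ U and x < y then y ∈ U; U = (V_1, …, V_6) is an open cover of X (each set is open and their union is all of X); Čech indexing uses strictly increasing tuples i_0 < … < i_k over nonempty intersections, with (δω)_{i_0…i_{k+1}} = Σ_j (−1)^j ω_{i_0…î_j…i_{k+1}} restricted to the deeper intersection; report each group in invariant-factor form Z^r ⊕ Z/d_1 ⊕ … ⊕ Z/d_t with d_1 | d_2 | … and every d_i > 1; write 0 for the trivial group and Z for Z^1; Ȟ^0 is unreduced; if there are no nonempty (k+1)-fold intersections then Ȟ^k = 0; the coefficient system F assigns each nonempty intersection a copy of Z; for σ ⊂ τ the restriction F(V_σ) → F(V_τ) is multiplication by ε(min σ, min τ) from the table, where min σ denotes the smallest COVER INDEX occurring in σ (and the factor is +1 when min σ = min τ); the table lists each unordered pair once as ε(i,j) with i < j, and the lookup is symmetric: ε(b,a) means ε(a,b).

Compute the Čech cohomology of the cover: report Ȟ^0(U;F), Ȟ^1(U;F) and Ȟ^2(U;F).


Ȟ^0(U;F) ≅ Z,  Ȟ^1(U;F) ≅ Z^2,  Ȟ^2(U;F) ≅ 0

nonempty overlaps:
  V12={v} V14={s} V15={p} V16={t,u} V23={r} V34={y} V56={q,x}
C dims 6,7; δ0: rk 5, SNF 1^5
degree 0: 6−5−0 = 1 → Ȟ^0 ≅ Z
degree 1: 7−0−5 = 2 → Ȟ^1 ≅ Z^2
degree 2: 0−0−0 = 0 → Ȟ^2 ≅ 0


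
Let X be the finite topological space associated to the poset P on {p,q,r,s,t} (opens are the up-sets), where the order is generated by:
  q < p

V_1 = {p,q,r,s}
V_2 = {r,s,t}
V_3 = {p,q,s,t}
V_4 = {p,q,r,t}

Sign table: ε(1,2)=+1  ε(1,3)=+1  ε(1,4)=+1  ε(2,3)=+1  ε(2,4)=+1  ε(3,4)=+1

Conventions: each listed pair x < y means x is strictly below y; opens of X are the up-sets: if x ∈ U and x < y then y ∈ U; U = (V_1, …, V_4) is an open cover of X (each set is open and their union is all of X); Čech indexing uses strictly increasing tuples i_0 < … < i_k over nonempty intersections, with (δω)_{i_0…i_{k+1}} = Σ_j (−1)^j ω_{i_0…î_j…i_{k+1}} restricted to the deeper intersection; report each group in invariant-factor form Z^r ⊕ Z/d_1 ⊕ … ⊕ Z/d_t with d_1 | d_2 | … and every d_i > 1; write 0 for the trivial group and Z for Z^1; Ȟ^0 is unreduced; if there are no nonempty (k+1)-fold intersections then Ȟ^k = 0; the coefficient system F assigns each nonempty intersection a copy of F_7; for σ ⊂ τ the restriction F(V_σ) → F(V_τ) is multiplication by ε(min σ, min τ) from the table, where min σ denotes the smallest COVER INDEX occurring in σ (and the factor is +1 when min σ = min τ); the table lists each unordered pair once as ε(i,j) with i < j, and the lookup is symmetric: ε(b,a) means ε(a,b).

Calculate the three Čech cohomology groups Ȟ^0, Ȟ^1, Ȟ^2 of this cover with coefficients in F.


Ȟ^0 = Z/7, Ȟ^1 = 0, Ȟ^2 = Z/7

nonempty intersections:
  V12={r,s} V13={p,q,s} V14={p,q,r} V23={s,t} V24={r,t} V34={p,q,t}
  V123={s} V124={r} V134={p,q} V234={t}
C dims 4,6,4; δ0: rk_F7 3; δ1: rk_F7 3
Ȟ^0: (4−3)−0=1 ⇒ Z/7
Ȟ^1: (6−3)−3=0 ⇒ 0
Ȟ^2: (4−0)−3=1 ⇒ Z/7
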